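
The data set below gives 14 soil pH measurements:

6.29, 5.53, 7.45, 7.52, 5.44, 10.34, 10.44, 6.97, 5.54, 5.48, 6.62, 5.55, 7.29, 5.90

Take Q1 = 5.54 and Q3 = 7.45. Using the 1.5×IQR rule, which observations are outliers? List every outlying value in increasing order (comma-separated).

IQR = Q3 − Q1 = 7.45 − 5.54 = 1.91.
Lower fence = Q1 − 1.5·IQR = 5.54 − 2.865 = 2.675.
Upper fence = Q3 + 1.5·IQR = 7.45 + 2.865 = 10.315.
10.34 > 10.315 → outlier.
10.44 > 10.315 → outlier.
All remaining values lie within [2.675, 10.315].

10.34, 10.44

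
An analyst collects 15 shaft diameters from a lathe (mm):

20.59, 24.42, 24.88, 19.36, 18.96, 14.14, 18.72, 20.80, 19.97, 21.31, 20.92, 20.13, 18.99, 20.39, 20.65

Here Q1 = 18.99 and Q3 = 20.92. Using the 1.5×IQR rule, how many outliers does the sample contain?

IQR = 1.93; fences at 18.99 − 2.895 = 16.095 and 20.92 + 2.895 = 23.815.
Outside the cutoffs: 14.14, 24.42, 24.88.

3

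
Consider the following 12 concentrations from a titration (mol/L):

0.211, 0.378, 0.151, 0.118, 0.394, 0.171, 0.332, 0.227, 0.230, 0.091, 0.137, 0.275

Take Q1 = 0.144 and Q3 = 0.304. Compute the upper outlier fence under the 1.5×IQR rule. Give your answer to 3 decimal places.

0.544

IQR = Q3 − Q1 = 0.304 − 0.144 = 0.160.
Lower fence = Q1 − 1.5·IQR = 0.144 − 0.240 = -0.096.
Upper fence = Q3 + 1.5·IQR = 0.304 + 0.240 = 0.544.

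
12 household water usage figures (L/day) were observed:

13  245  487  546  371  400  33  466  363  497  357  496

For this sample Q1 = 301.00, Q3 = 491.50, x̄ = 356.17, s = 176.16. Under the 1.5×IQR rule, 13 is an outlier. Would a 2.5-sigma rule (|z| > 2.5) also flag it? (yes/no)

z = (13 − 356.17) / 176.16 = -1.95.
|z| = 1.95 ≤ 2.5.

no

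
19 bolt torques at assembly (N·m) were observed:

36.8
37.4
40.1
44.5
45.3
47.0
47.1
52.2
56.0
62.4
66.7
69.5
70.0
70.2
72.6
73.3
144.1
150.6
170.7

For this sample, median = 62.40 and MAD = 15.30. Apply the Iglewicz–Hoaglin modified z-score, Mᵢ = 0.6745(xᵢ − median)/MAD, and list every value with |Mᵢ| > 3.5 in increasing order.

144.1, 150.6, 170.7

|Mᵢ| > 3.5 ⇔ |xᵢ − 62.40| > 3.5·15.30/0.6745 = 79.39.
So outliers lie outside [-16.99, 141.79].
144.1: M = 3.60 → outlier.
150.6: M = 3.89 → outlier.
170.7: M = 4.77 → outlier.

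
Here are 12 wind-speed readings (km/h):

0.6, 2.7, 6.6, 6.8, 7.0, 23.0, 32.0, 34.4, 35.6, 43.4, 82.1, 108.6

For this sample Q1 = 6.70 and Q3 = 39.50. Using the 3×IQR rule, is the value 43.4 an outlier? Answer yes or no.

no

IQR = Q3 − Q1 = 39.50 − 6.70 = 32.80.
Lower fence = Q1 − 3·IQR = 6.70 − 98.40 = -91.70.
Upper fence = Q3 + 3·IQR = 39.50 + 98.40 = 137.90.
43.4 lies within [-91.70, 137.90].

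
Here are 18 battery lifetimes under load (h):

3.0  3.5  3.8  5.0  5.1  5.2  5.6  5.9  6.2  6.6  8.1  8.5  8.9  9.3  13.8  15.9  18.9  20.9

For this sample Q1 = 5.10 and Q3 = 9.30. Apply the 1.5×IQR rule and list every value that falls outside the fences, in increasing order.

15.9, 18.9, 20.9

IQR = Q3 − Q1 = 9.30 − 5.10 = 4.20.
Lower fence = Q1 − 1.5·IQR = 5.10 − 6.30 = -1.20.
Upper fence = Q3 + 1.5·IQR = 9.30 + 6.30 = 15.60.
15.9 > 15.60 → outlier.
18.9 > 15.60 → outlier.
20.9 > 15.60 → outlier.
All remaining values lie within [-1.20, 15.60].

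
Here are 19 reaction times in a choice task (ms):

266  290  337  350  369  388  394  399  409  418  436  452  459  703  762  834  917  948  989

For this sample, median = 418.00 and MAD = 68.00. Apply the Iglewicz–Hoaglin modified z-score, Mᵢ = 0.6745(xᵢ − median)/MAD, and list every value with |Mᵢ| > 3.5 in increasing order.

|Mᵢ| > 3.5 ⇔ |xᵢ − 418.00| > 3.5·68.00/0.6745 = 352.85.
So outliers lie outside [65.15, 770.85].
834: M = 4.13 → outlier.
917: M = 4.95 → outlier.
948: M = 5.26 → outlier.
989: M = 5.66 → outlier.

834, 917, 948, 989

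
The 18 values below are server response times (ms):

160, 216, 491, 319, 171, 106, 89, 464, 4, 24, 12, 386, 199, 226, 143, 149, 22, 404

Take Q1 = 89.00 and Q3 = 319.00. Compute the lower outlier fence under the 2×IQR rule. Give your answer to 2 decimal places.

-371.00

IQR = Q3 − Q1 = 319.00 − 89.00 = 230.00.
Lower fence = Q1 − 2·IQR = 89.00 − 460.00 = -371.00.
Upper fence = Q3 + 2·IQR = 319.00 + 460.00 = 779.00.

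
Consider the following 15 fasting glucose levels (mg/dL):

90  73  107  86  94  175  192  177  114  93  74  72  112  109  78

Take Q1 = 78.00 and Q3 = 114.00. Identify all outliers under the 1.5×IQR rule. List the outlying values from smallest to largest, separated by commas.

175, 177, 192

IQR = Q3 − Q1 = 114.00 − 78.00 = 36.00.
Lower fence = Q1 − 1.5·IQR = 78.00 − 54.00 = 24.00.
Upper fence = Q3 + 1.5·IQR = 114.00 + 54.00 = 168.00.
175 > 168.00 → outlier.
177 > 168.00 → outlier.
192 > 168.00 → outlier.
All remaining values lie within [24.00, 168.00].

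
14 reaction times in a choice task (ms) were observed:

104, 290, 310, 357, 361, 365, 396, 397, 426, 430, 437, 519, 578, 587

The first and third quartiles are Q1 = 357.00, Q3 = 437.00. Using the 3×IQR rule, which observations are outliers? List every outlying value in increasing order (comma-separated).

104

IQR = Q3 − Q1 = 437.00 − 357.00 = 80.00.
Lower fence = Q1 − 3·IQR = 357.00 − 240.00 = 117.00.
Upper fence = Q3 + 3·IQR = 437.00 + 240.00 = 677.00.
104 < 117.00 → outlier.
All remaining values lie within [117.00, 677.00].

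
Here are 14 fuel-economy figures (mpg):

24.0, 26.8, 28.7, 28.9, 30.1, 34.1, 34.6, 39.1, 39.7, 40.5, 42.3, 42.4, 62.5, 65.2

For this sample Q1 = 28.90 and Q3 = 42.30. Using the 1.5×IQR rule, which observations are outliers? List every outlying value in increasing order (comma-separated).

62.5, 65.2

IQR = Q3 − Q1 = 42.30 − 28.90 = 13.40.
Lower fence = Q1 − 1.5·IQR = 28.90 − 20.10 = 8.80.
Upper fence = Q3 + 1.5·IQR = 42.30 + 20.10 = 62.40.
62.5 > 62.40 → outlier.
65.2 > 62.40 → outlier.
All remaining values lie within [8.80, 62.40].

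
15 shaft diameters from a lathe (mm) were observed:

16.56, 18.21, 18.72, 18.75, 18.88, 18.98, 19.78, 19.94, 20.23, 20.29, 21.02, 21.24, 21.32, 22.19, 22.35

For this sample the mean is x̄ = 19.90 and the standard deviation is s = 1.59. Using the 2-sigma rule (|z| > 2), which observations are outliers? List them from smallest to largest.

Cutoffs at x̄ ± 2s: 19.90 ± 2·1.59 = [16.72, 23.08].
16.56: z = -2.10, |z| > 2 → outlier.
Every other value lies within [16.72, 23.08].

16.56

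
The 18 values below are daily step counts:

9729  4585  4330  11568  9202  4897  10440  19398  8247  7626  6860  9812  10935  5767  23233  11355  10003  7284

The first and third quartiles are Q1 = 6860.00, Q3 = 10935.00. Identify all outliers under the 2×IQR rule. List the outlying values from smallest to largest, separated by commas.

19398, 23233

IQR = Q3 − Q1 = 10935.00 − 6860.00 = 4075.00.
Lower fence = Q1 − 2·IQR = 6860.00 − 8150.00 = -1290.00.
Upper fence = Q3 + 2·IQR = 10935.00 + 8150.00 = 19085.00.
19398 > 19085.00 → outlier.
23233 > 19085.00 → outlier.
All remaining values lie within [-1290.00, 19085.00].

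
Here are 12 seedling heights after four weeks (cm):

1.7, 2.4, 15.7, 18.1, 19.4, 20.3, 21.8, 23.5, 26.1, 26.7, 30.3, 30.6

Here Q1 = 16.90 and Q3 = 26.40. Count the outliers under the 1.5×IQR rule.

IQR = 9.50; fences at 16.90 − 14.25 = 2.65 and 26.40 + 14.25 = 40.65.
Outside the cutoffs: 1.7, 2.4.

2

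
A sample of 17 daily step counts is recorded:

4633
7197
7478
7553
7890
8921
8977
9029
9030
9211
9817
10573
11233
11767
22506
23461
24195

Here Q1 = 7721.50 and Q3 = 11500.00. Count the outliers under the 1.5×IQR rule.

3

IQR = 3778.50; fences at 7721.50 − 5667.75 = 2053.75 and 11500.00 + 5667.75 = 17167.75.
Outside the cutoffs: 22506, 23461, 24195.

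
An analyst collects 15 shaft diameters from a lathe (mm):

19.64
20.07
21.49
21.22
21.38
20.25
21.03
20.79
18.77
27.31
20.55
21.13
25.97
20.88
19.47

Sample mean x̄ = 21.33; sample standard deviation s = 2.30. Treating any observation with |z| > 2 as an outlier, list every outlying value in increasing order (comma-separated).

25.97, 27.31

Cutoffs at x̄ ± 2s: 21.33 ± 2·2.30 = [16.73, 25.93].
25.97: z = 2.02, |z| > 2 → outlier.
27.31: z = 2.60, |z| > 2 → outlier.
Every other value lies within [16.73, 25.93].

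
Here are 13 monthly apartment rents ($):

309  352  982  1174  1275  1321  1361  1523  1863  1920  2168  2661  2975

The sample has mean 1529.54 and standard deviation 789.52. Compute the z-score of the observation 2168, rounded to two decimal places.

z = (2168 − 1529.54) / 789.52 = 0.81.

0.81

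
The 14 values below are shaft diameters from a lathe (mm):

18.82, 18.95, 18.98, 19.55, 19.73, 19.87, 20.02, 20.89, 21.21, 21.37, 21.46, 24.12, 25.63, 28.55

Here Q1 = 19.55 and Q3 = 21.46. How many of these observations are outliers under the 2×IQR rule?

IQR = 1.91; fences at 19.55 − 3.82 = 15.73 and 21.46 + 3.82 = 25.28.
Outside the cutoffs: 25.63, 28.55.

2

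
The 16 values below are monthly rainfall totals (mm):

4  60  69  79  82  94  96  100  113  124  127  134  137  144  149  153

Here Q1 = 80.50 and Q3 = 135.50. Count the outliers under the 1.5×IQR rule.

IQR = 55.00; fences at 80.50 − 82.50 = -2.00 and 135.50 + 82.50 = 218.00.
Every value lies within the cutoffs.

0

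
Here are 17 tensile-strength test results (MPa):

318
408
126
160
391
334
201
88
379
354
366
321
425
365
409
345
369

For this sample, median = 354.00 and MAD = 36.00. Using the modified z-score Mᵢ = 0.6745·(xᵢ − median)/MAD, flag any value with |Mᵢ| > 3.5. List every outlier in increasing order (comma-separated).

88, 126, 160

|Mᵢ| > 3.5 ⇔ |xᵢ − 354.00| > 3.5·36.00/0.6745 = 186.81.
So outliers lie outside [167.19, 540.81].
88: M = -4.98 → outlier.
126: M = -4.27 → outlier.
160: M = -3.63 → outlier.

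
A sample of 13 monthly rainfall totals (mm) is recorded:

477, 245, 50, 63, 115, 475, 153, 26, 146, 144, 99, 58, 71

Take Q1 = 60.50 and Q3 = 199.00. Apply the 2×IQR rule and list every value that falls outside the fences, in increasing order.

477

IQR = Q3 − Q1 = 199.00 − 60.50 = 138.50.
Lower fence = Q1 − 2·IQR = 60.50 − 277.00 = -216.50.
Upper fence = Q3 + 2·IQR = 199.00 + 277.00 = 476.00.
477 > 476.00 → outlier.
All remaining values lie within [-216.50, 476.00].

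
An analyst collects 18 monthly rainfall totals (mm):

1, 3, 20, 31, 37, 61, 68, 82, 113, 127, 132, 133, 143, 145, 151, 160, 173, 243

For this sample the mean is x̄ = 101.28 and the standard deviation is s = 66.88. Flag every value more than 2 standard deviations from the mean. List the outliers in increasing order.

Cutoffs at x̄ ± 2s: 101.28 ± 2·66.88 = [-32.48, 235.04].
243: z = 2.12, |z| > 2 → outlier.
Every other value lies within [-32.48, 235.04].

243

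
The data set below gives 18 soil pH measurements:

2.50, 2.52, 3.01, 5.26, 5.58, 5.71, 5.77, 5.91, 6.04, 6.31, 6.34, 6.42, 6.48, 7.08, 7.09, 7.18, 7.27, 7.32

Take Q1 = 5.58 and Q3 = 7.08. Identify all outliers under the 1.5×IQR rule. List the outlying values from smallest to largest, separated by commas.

2.50, 2.52, 3.01

IQR = Q3 − Q1 = 7.08 − 5.58 = 1.50.
Lower fence = Q1 − 1.5·IQR = 5.58 − 2.25 = 3.33.
Upper fence = Q3 + 1.5·IQR = 7.08 + 2.25 = 9.33.
2.50 < 3.33 → outlier.
2.52 < 3.33 → outlier.
3.01 < 3.33 → outlier.
All remaining values lie within [3.33, 9.33].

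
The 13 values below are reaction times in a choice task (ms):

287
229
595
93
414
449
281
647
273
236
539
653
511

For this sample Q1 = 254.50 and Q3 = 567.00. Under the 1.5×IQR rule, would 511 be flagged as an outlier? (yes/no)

no

IQR = Q3 − Q1 = 567.00 − 254.50 = 312.50.
Lower fence = Q1 − 1.5·IQR = 254.50 − 468.75 = -214.25.
Upper fence = Q3 + 1.5·IQR = 567.00 + 468.75 = 1035.75.
511 lies within [-214.25, 1035.75].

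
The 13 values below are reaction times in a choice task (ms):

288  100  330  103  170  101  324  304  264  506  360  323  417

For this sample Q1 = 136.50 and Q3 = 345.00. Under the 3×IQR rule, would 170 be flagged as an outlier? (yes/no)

IQR = Q3 − Q1 = 345.00 − 136.50 = 208.50.
Lower fence = Q1 − 3·IQR = 136.50 − 625.50 = -489.00.
Upper fence = Q3 + 3·IQR = 345.00 + 625.50 = 970.50.
170 lies within [-489.00, 970.50].

no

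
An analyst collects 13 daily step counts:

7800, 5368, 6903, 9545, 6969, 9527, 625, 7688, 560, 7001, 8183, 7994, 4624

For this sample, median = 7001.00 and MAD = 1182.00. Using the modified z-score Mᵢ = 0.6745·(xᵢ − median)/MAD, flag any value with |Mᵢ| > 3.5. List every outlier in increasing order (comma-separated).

560, 625

|Mᵢ| > 3.5 ⇔ |xᵢ − 7001.00| > 3.5·1182.00/0.6745 = 6133.43.
So outliers lie outside [867.57, 13134.43].
560: M = -3.68 → outlier.
625: M = -3.64 → outlier.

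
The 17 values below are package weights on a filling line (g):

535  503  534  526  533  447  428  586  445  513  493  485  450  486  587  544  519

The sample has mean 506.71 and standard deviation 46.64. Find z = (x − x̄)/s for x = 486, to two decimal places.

z = (486 − 506.71) / 46.64 = -0.44.

-0.44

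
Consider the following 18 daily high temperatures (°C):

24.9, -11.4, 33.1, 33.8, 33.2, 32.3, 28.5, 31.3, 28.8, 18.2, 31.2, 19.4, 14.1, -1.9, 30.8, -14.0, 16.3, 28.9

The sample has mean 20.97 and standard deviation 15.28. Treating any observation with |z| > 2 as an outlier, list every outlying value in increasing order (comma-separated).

Cutoffs at x̄ ± 2s: 20.97 ± 2·15.28 = [-9.59, 51.53].
-14.0: z = -2.29, |z| > 2 → outlier.
-11.4: z = -2.12, |z| > 2 → outlier.
Every other value lies within [-9.59, 51.53].

-14.0, -11.4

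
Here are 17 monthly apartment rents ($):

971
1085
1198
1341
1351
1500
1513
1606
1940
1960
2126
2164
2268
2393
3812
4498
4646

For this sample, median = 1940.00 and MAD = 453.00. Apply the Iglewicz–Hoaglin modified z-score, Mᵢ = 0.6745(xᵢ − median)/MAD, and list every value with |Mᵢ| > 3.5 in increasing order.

4498, 4646

|Mᵢ| > 3.5 ⇔ |xᵢ − 1940.00| > 3.5·453.00/0.6745 = 2350.63.
So outliers lie outside [-410.63, 4290.63].
4498: M = 3.81 → outlier.
4646: M = 4.03 → outlier.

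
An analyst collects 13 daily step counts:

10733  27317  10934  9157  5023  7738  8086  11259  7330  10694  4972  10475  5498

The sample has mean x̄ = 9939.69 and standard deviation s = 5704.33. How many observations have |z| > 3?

1

Cutoffs: x̄ ± 3s = [-7173.30, 27052.68].
Outside the cutoffs: 27317.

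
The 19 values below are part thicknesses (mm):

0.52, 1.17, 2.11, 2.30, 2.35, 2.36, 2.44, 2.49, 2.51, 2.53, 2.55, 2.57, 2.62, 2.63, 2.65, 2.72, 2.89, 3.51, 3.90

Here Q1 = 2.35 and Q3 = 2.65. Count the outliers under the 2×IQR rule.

4

IQR = 0.30; fences at 2.35 − 0.60 = 1.75 and 2.65 + 0.60 = 3.25.
Outside the cutoffs: 0.52, 1.17, 3.51, 3.90.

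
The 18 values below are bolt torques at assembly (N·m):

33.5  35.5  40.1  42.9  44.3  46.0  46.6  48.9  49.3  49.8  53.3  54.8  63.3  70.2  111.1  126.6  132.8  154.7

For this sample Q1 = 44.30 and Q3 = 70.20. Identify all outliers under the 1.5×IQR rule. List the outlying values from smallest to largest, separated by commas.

111.1, 126.6, 132.8, 154.7

IQR = Q3 − Q1 = 70.20 − 44.30 = 25.90.
Lower fence = Q1 − 1.5·IQR = 44.30 − 38.85 = 5.45.
Upper fence = Q3 + 1.5·IQR = 70.20 + 38.85 = 109.05.
111.1 > 109.05 → outlier.
126.6 > 109.05 → outlier.
132.8 > 109.05 → outlier.
154.7 > 109.05 → outlier.
All remaining values lie within [5.45, 109.05].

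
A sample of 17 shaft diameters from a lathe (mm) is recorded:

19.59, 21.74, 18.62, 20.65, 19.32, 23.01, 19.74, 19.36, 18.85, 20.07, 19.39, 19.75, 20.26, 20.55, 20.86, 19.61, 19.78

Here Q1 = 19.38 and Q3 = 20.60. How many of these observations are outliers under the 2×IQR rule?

0

IQR = 1.22; fences at 19.38 − 2.44 = 16.94 and 20.60 + 2.44 = 23.04.
Every value lies within the cutoffs.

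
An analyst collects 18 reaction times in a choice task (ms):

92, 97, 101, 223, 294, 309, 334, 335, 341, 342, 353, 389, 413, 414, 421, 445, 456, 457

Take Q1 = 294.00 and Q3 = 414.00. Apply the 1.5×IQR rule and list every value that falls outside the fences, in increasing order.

92, 97, 101

IQR = Q3 − Q1 = 414.00 − 294.00 = 120.00.
Lower fence = Q1 − 1.5·IQR = 294.00 − 180.00 = 114.00.
Upper fence = Q3 + 1.5·IQR = 414.00 + 180.00 = 594.00.
92 < 114.00 → outlier.
97 < 114.00 → outlier.
101 < 114.00 → outlier.
All remaining values lie within [114.00, 594.00].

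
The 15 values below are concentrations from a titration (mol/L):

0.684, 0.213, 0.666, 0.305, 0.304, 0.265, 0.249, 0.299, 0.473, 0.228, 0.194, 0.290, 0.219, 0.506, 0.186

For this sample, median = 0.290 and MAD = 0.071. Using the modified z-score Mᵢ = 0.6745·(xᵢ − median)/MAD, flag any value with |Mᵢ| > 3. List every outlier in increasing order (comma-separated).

0.666, 0.684

|Mᵢ| > 3 ⇔ |xᵢ − 0.290| > 3·0.071/0.6745 = 0.316.
So outliers lie outside [-0.026, 0.606].
0.666: M = 3.57 → outlier.
0.684: M = 3.74 → outlier.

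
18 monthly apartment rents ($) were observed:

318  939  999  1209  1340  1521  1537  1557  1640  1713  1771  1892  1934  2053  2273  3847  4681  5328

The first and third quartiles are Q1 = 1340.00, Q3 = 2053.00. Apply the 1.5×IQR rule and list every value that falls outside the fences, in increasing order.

IQR = Q3 − Q1 = 2053.00 − 1340.00 = 713.00.
Lower fence = Q1 − 1.5·IQR = 1340.00 − 1069.50 = 270.50.
Upper fence = Q3 + 1.5·IQR = 2053.00 + 1069.50 = 3122.50.
3847 > 3122.50 → outlier.
4681 > 3122.50 → outlier.
5328 > 3122.50 → outlier.
All remaining values lie within [270.50, 3122.50].

3847, 4681, 5328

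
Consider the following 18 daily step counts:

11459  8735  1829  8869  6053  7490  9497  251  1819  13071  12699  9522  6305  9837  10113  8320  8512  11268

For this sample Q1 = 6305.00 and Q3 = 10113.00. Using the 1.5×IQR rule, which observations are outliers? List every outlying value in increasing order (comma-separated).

251

IQR = Q3 − Q1 = 10113.00 − 6305.00 = 3808.00.
Lower fence = Q1 − 1.5·IQR = 6305.00 − 5712.00 = 593.00.
Upper fence = Q3 + 1.5·IQR = 10113.00 + 5712.00 = 15825.00.
251 < 593.00 → outlier.
All remaining values lie within [593.00, 15825.00].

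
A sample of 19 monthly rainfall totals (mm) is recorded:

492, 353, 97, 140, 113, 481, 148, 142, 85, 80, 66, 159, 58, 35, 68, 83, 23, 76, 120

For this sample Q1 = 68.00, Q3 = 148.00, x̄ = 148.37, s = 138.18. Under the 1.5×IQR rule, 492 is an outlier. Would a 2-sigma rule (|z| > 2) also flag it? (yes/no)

yes

z = (492 − 148.37) / 138.18 = 2.49.
|z| = 2.49 > 2.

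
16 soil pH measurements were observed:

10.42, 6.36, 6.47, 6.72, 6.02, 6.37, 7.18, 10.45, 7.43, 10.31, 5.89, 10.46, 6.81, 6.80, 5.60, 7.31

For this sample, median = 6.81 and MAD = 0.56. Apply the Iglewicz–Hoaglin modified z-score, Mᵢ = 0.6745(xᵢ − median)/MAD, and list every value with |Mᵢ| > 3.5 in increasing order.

10.31, 10.42, 10.45, 10.46

|Mᵢ| > 3.5 ⇔ |xᵢ − 6.81| > 3.5·0.56/0.6745 = 2.91.
So outliers lie outside [3.90, 9.72].
10.31: M = 4.22 → outlier.
10.42: M = 4.35 → outlier.
10.45: M = 4.38 → outlier.
10.46: M = 4.40 → outlier.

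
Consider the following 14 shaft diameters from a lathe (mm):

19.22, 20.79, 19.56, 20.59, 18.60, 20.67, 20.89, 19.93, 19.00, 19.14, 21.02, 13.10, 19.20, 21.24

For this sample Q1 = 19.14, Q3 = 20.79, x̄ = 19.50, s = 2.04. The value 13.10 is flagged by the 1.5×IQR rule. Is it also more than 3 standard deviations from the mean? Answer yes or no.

yes

z = (13.10 − 19.50) / 2.04 = -3.14.
|z| = 3.14 > 3.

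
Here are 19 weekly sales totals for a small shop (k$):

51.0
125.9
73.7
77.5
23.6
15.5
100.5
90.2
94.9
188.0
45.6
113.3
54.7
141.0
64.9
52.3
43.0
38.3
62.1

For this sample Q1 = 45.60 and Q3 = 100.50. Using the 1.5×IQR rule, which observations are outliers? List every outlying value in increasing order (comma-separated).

188.0

IQR = Q3 − Q1 = 100.50 − 45.60 = 54.90.
Lower fence = Q1 − 1.5·IQR = 45.60 − 82.35 = -36.75.
Upper fence = Q3 + 1.5·IQR = 100.50 + 82.35 = 182.85.
188.0 > 182.85 → outlier.
All remaining values lie within [-36.75, 182.85].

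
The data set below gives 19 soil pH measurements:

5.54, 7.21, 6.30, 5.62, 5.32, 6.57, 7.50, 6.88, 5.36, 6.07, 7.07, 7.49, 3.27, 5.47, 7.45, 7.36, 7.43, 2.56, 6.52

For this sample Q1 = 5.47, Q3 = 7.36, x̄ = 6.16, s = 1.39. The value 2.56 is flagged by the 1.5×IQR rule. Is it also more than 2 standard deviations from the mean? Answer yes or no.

z = (2.56 − 6.16) / 1.39 = -2.59.
|z| = 2.59 > 2.

yes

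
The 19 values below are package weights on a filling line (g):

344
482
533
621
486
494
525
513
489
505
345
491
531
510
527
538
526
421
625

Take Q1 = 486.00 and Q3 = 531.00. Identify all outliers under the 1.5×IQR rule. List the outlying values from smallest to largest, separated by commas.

IQR = Q3 − Q1 = 531.00 − 486.00 = 45.00.
Lower fence = Q1 − 1.5·IQR = 486.00 − 67.50 = 418.50.
Upper fence = Q3 + 1.5·IQR = 531.00 + 67.50 = 598.50.
344 < 418.50 → outlier.
345 < 418.50 → outlier.
621 > 598.50 → outlier.
625 > 598.50 → outlier.
All remaining values lie within [418.50, 598.50].

344, 345, 621, 625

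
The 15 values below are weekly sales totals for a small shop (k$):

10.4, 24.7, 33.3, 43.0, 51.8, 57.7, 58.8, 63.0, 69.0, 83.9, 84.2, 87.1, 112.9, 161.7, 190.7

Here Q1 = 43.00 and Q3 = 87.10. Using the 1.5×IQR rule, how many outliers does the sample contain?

2

IQR = 44.10; fences at 43.00 − 66.15 = -23.15 and 87.10 + 66.15 = 153.25.
Outside the cutoffs: 161.7, 190.7.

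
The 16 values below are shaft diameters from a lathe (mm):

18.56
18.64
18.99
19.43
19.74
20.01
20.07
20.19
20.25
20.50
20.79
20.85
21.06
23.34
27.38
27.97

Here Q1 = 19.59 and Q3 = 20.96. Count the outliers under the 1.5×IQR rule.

IQR = 1.37; fences at 19.59 − 2.055 = 17.535 and 20.96 + 2.055 = 23.015.
Outside the cutoffs: 23.34, 27.38, 27.97.

3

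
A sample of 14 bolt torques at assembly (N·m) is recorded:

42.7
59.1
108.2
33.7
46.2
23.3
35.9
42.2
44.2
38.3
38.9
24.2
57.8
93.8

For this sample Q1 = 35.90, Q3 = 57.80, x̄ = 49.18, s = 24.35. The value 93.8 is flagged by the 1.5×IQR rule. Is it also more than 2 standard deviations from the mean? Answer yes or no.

z = (93.8 − 49.18) / 24.35 = 1.83.
|z| = 1.83 ≤ 2.

no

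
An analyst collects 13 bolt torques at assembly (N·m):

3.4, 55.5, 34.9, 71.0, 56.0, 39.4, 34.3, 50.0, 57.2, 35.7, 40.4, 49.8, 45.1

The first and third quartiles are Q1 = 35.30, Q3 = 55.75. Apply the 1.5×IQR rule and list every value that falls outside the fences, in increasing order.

3.4

IQR = Q3 − Q1 = 55.75 − 35.30 = 20.45.
Lower fence = Q1 − 1.5·IQR = 35.30 − 30.675 = 4.625.
Upper fence = Q3 + 1.5·IQR = 55.75 + 30.675 = 86.425.
3.4 < 4.625 → outlier.
All remaining values lie within [4.625, 86.425].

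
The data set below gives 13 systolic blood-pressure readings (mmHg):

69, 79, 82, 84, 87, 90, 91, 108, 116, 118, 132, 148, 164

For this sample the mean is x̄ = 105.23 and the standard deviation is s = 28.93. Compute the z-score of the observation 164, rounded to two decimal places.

2.03

z = (164 − 105.23) / 28.93 = 2.03.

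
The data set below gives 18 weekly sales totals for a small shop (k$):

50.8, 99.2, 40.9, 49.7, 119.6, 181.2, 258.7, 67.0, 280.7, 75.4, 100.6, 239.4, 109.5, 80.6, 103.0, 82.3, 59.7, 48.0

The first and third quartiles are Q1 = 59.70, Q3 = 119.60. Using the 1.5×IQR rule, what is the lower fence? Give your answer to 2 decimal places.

IQR = Q3 − Q1 = 119.60 − 59.70 = 59.90.
Lower fence = Q1 − 1.5·IQR = 59.70 − 89.85 = -30.15.
Upper fence = Q3 + 1.5·IQR = 119.60 + 89.85 = 209.45.

-30.15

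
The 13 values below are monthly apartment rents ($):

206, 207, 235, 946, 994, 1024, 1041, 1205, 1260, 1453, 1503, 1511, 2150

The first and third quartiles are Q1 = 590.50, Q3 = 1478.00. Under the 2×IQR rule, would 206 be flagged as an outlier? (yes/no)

IQR = Q3 − Q1 = 1478.00 − 590.50 = 887.50.
Lower fence = Q1 − 2·IQR = 590.50 − 1775.00 = -1184.50.
Upper fence = Q3 + 2·IQR = 1478.00 + 1775.00 = 3253.00.
206 lies within [-1184.50, 3253.00].

no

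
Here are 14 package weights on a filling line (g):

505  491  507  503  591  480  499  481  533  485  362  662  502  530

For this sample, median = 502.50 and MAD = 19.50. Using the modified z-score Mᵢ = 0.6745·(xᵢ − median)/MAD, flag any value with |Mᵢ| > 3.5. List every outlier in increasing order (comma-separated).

|Mᵢ| > 3.5 ⇔ |xᵢ − 502.50| > 3.5·19.50/0.6745 = 101.19.
So outliers lie outside [401.31, 603.69].
362: M = -4.86 → outlier.
662: M = 5.52 → outlier.

362, 662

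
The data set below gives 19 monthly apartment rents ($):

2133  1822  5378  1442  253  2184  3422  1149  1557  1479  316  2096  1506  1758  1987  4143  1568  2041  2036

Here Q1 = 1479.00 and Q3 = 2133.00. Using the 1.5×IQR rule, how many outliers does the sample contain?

IQR = 654.00; fences at 1479.00 − 981.00 = 498.00 and 2133.00 + 981.00 = 3114.00.
Outside the cutoffs: 253, 316, 3422, 4143, 5378.

5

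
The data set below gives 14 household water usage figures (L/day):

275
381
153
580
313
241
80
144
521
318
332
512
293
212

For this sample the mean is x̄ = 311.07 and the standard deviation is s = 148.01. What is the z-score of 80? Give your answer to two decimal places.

z = (80 − 311.07) / 148.01 = -1.56.

-1.56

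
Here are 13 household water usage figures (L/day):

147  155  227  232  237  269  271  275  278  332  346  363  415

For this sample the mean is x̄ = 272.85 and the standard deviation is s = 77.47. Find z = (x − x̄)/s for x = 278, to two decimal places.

z = (278 − 272.85) / 77.47 = 0.07.

0.07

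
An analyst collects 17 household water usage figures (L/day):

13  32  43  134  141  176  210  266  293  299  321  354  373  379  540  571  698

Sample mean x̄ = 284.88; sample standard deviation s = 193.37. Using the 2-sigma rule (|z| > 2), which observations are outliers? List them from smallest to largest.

698

Cutoffs at x̄ ± 2s: 284.88 ± 2·193.37 = [-101.86, 671.62].
698: z = 2.14, |z| > 2 → outlier.
Every other value lies within [-101.86, 671.62].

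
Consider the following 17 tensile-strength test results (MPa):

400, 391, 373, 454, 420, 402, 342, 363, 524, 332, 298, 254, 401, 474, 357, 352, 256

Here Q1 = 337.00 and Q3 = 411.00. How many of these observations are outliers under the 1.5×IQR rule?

1

IQR = 74.00; fences at 337.00 − 111.00 = 226.00 and 411.00 + 111.00 = 522.00.
Outside the cutoffs: 524.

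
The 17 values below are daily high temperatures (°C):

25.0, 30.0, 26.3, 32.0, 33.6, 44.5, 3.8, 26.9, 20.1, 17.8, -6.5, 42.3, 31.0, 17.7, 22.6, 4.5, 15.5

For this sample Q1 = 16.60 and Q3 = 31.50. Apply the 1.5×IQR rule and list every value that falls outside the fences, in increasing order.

IQR = Q3 − Q1 = 31.50 − 16.60 = 14.90.
Lower fence = Q1 − 1.5·IQR = 16.60 − 22.35 = -5.75.
Upper fence = Q3 + 1.5·IQR = 31.50 + 22.35 = 53.85.
-6.5 < -5.75 → outlier.
All remaining values lie within [-5.75, 53.85].

-6.5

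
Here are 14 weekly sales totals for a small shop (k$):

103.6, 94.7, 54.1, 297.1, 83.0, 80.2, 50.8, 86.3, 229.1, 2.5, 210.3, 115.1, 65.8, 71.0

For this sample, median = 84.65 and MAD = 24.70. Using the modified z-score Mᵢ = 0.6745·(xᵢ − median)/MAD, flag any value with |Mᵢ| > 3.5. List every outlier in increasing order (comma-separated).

|Mᵢ| > 3.5 ⇔ |xᵢ − 84.65| > 3.5·24.70/0.6745 = 128.17.
So outliers lie outside [-43.52, 212.82].
229.1: M = 3.94 → outlier.
297.1: M = 5.80 → outlier.

229.1, 297.1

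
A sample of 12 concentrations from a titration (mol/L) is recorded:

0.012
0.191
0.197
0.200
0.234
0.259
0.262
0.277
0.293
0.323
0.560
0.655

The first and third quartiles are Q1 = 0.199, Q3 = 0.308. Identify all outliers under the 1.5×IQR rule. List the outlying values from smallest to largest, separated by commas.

0.012, 0.560, 0.655

IQR = Q3 − Q1 = 0.308 − 0.199 = 0.109.
Lower fence = Q1 − 1.5·IQR = 0.199 − 0.1635 = 0.0355.
Upper fence = Q3 + 1.5·IQR = 0.308 + 0.1635 = 0.4715.
0.012 < 0.0355 → outlier.
0.560 > 0.4715 → outlier.
0.655 > 0.4715 → outlier.
All remaining values lie within [0.0355, 0.4715].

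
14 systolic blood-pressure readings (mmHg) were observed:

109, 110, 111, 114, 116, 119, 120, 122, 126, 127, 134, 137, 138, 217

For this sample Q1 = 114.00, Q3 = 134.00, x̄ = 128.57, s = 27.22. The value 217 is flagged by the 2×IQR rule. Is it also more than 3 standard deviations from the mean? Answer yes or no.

z = (217 − 128.57) / 27.22 = 3.25.
|z| = 3.25 > 3.

yes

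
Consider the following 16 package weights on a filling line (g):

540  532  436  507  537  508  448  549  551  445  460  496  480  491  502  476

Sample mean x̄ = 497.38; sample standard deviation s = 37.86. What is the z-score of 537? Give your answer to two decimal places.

z = (537 − 497.38) / 37.86 = 1.05.

1.05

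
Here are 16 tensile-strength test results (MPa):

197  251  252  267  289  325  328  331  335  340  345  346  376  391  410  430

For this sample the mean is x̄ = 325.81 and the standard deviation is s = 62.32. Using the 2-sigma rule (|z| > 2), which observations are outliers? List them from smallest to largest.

197

Cutoffs at x̄ ± 2s: 325.81 ± 2·62.32 = [201.17, 450.45].
197: z = -2.07, |z| > 2 → outlier.
Every other value lies within [201.17, 450.45].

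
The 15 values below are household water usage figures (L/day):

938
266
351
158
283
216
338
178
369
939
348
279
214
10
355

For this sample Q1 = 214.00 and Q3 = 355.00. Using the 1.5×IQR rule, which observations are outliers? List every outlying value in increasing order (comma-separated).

IQR = Q3 − Q1 = 355.00 − 214.00 = 141.00.
Lower fence = Q1 − 1.5·IQR = 214.00 − 211.50 = 2.50.
Upper fence = Q3 + 1.5·IQR = 355.00 + 211.50 = 566.50.
938 > 566.50 → outlier.
939 > 566.50 → outlier.
All remaining values lie within [2.50, 566.50].

938, 939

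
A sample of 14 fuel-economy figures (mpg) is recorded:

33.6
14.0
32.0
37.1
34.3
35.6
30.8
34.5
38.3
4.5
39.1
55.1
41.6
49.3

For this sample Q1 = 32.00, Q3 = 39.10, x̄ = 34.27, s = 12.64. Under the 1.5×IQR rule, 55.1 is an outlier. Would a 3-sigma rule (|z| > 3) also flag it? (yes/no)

no

z = (55.1 − 34.27) / 12.64 = 1.65.
|z| = 1.65 ≤ 3.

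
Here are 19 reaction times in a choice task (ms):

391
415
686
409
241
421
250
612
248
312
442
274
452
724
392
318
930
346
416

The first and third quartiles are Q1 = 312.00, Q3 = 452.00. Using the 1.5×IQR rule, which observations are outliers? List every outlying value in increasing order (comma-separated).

IQR = Q3 − Q1 = 452.00 − 312.00 = 140.00.
Lower fence = Q1 − 1.5·IQR = 312.00 − 210.00 = 102.00.
Upper fence = Q3 + 1.5·IQR = 452.00 + 210.00 = 662.00.
686 > 662.00 → outlier.
724 > 662.00 → outlier.
930 > 662.00 → outlier.
All remaining values lie within [102.00, 662.00].

686, 724, 930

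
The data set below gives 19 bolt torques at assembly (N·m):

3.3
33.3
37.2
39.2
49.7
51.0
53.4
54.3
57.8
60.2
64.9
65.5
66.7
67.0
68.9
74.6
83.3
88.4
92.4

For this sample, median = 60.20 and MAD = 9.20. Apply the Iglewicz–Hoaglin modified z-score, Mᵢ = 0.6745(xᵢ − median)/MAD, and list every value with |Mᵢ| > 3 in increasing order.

3.3

|Mᵢ| > 3 ⇔ |xᵢ − 60.20| > 3·9.20/0.6745 = 40.92.
So outliers lie outside [19.28, 101.12].
3.3: M = -4.17 → outlier.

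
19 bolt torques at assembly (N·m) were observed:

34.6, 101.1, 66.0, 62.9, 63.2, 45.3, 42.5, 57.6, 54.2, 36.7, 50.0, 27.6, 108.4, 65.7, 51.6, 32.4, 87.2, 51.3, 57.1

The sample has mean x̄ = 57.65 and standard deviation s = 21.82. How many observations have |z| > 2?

1

Cutoffs: x̄ ± 2s = [14.01, 101.29].
Outside the cutoffs: 108.4.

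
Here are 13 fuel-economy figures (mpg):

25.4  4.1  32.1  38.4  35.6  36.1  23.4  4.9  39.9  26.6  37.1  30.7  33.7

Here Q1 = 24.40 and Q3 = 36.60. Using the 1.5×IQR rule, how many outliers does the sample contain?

2

IQR = 12.20; fences at 24.40 − 18.30 = 6.10 and 36.60 + 18.30 = 54.90.
Outside the cutoffs: 4.1, 4.9.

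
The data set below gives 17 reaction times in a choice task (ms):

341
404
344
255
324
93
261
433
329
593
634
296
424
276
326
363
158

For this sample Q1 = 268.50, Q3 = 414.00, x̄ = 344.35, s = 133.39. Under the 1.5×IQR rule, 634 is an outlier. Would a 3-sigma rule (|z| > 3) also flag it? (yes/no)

no

z = (634 − 344.35) / 133.39 = 2.17.
|z| = 2.17 ≤ 3.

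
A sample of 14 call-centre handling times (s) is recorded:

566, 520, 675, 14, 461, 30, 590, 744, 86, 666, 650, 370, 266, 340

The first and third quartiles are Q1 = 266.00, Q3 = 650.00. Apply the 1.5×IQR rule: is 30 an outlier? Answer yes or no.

no

IQR = Q3 − Q1 = 650.00 − 266.00 = 384.00.
Lower fence = Q1 − 1.5·IQR = 266.00 − 576.00 = -310.00.
Upper fence = Q3 + 1.5·IQR = 650.00 + 576.00 = 1226.00.
30 lies within [-310.00, 1226.00].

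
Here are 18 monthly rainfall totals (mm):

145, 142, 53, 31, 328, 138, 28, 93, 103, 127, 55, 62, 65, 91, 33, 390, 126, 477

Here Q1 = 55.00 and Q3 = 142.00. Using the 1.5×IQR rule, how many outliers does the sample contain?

IQR = 87.00; fences at 55.00 − 130.50 = -75.50 and 142.00 + 130.50 = 272.50.
Outside the cutoffs: 328, 390, 477.

3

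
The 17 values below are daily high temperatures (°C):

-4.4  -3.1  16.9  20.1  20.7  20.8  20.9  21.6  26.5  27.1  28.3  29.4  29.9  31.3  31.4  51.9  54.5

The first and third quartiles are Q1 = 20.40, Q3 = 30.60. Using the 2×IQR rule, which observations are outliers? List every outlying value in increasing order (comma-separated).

IQR = Q3 − Q1 = 30.60 − 20.40 = 10.20.
Lower fence = Q1 − 2·IQR = 20.40 − 20.40 = 0.00.
Upper fence = Q3 + 2·IQR = 30.60 + 20.40 = 51.00.
-4.4 < 0.00 → outlier.
-3.1 < 0.00 → outlier.
51.9 > 51.00 → outlier.
54.5 > 51.00 → outlier.
All remaining values lie within [0.00, 51.00].

-4.4, -3.1, 51.9, 54.5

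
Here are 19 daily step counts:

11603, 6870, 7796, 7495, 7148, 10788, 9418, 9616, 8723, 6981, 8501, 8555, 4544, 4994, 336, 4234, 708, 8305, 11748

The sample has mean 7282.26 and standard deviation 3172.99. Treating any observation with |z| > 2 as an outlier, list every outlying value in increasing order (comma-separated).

336, 708

Cutoffs at x̄ ± 2s: 7282.26 ± 2·3172.99 = [936.28, 13628.24].
336: z = -2.19, |z| > 2 → outlier.
708: z = -2.07, |z| > 2 → outlier.
Every other value lies within [936.28, 13628.24].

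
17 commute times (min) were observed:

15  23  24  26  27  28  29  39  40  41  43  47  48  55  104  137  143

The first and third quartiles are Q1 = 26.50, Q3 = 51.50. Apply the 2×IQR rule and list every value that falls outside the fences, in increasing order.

IQR = Q3 − Q1 = 51.50 − 26.50 = 25.00.
Lower fence = Q1 − 2·IQR = 26.50 − 50.00 = -23.50.
Upper fence = Q3 + 2·IQR = 51.50 + 50.00 = 101.50.
104 > 101.50 → outlier.
137 > 101.50 → outlier.
143 > 101.50 → outlier.
All remaining values lie within [-23.50, 101.50].

104, 137, 143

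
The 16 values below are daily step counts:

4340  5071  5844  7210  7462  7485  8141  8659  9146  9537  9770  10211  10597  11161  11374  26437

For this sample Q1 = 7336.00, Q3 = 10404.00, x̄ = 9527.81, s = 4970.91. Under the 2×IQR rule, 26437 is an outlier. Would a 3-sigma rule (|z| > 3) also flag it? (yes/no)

z = (26437 − 9527.81) / 4970.91 = 3.40.
|z| = 3.40 > 3.

yes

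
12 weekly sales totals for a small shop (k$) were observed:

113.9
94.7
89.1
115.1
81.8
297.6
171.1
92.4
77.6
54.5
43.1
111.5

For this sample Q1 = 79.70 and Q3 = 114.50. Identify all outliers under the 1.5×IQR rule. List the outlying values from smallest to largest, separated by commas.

171.1, 297.6

IQR = Q3 − Q1 = 114.50 − 79.70 = 34.80.
Lower fence = Q1 − 1.5·IQR = 79.70 − 52.20 = 27.50.
Upper fence = Q3 + 1.5·IQR = 114.50 + 52.20 = 166.70.
171.1 > 166.70 → outlier.
297.6 > 166.70 → outlier.
All remaining values lie within [27.50, 166.70].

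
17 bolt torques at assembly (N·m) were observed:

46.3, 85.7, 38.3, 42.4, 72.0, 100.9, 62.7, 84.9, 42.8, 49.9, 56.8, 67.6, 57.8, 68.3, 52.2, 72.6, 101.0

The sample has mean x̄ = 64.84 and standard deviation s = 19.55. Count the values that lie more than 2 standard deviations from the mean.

0

Cutoffs: x̄ ± 2s = [25.74, 103.94].
Every value lies within the cutoffs.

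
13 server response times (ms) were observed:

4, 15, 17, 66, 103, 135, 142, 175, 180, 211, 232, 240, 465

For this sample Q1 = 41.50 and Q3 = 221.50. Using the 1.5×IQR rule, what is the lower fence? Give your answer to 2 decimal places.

-228.50

IQR = Q3 − Q1 = 221.50 − 41.50 = 180.00.
Lower fence = Q1 − 1.5·IQR = 41.50 − 270.00 = -228.50.
Upper fence = Q3 + 1.5·IQR = 221.50 + 270.00 = 491.50.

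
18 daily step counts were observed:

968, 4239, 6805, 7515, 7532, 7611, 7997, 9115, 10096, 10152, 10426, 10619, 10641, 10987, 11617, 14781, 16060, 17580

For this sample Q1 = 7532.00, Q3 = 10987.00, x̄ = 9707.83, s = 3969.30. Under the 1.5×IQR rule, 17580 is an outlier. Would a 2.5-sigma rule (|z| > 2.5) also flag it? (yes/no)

z = (17580 − 9707.83) / 3969.30 = 1.98.
|z| = 1.98 ≤ 2.5.

no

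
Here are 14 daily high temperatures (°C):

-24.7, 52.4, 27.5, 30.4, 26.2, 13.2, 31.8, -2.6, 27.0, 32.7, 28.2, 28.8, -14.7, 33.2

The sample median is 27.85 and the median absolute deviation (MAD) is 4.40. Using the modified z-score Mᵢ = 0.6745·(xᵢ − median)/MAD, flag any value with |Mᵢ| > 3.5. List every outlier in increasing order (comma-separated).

-24.7, -14.7, -2.6, 52.4

|Mᵢ| > 3.5 ⇔ |xᵢ − 27.85| > 3.5·4.40/0.6745 = 22.83.
So outliers lie outside [5.02, 50.68].
-24.7: M = -8.06 → outlier.
-14.7: M = -6.52 → outlier.
-2.6: M = -4.67 → outlier.
52.4: M = 3.76 → outlier.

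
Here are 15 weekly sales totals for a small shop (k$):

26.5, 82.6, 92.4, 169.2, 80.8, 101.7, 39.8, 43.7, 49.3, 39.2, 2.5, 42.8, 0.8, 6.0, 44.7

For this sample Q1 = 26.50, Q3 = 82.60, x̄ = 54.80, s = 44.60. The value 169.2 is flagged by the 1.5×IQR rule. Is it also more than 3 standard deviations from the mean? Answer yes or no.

z = (169.2 − 54.80) / 44.60 = 2.57.
|z| = 2.57 ≤ 3.

no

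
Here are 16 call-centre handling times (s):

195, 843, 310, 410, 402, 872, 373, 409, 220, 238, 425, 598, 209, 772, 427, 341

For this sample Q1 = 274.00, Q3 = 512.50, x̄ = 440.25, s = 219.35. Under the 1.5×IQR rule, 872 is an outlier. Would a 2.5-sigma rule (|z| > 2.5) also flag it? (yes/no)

z = (872 − 440.25) / 219.35 = 1.97.
|z| = 1.97 ≤ 2.5.

no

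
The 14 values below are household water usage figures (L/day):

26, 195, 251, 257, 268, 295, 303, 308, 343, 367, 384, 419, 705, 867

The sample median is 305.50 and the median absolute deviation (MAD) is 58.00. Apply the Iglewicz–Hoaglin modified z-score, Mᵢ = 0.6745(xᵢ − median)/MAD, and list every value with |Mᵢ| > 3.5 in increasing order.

|Mᵢ| > 3.5 ⇔ |xᵢ − 305.50| > 3.5·58.00/0.6745 = 300.96.
So outliers lie outside [4.54, 606.46].
705: M = 4.65 → outlier.
867: M = 6.53 → outlier.

705, 867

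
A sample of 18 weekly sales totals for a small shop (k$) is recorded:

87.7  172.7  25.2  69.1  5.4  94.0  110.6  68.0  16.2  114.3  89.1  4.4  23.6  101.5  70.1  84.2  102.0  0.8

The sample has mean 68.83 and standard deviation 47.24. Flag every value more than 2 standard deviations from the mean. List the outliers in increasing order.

Cutoffs at x̄ ± 2s: 68.83 ± 2·47.24 = [-25.65, 163.31].
172.7: z = 2.20, |z| > 2 → outlier.
Every other value lies within [-25.65, 163.31].

172.7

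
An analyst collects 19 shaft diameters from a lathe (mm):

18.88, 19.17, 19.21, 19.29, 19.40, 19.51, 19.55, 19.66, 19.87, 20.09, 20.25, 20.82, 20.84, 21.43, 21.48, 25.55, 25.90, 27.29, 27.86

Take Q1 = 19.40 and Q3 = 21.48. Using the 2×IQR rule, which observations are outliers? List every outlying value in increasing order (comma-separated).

IQR = Q3 − Q1 = 21.48 − 19.40 = 2.08.
Lower fence = Q1 − 2·IQR = 19.40 − 4.16 = 15.24.
Upper fence = Q3 + 2·IQR = 21.48 + 4.16 = 25.64.
25.90 > 25.64 → outlier.
27.29 > 25.64 → outlier.
27.86 > 25.64 → outlier.
All remaining values lie within [15.24, 25.64].

25.90, 27.29, 27.86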